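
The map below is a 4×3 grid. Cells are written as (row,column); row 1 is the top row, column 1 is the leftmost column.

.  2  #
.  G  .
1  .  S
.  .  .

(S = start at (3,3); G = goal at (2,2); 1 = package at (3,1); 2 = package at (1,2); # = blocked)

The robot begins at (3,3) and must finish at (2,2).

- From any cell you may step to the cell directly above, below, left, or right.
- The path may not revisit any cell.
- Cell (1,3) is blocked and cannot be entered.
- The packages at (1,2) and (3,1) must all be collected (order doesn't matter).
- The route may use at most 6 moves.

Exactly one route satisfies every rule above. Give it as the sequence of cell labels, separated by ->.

(3,3) -> (3,2) -> (3,1) -> (2,1) -> (1,1) -> (1,2) -> (2,2)

The budget equals the shortest possible length, so every move has to be on a shortest route through the required cells.
Route from (3,3): left 2 to (3,1), up 2 to (1,1), right 1 to (1,2), down 1 to (2,2) — 6 moves in all.
Check: all required cells visited; 6 ≤ 6 moves.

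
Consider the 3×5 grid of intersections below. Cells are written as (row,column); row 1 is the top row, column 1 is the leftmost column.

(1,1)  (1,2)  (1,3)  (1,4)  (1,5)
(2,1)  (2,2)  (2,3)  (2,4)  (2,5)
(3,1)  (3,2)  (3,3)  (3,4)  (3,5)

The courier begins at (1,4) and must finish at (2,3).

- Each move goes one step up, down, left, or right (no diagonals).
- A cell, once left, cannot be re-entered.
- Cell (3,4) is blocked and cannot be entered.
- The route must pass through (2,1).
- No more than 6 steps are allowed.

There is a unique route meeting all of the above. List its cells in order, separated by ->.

Any route must reach (2,1) and still end at (2,3) within 6 moves, so the order of the required stops is forced.
Route from (1,4): left 3 to (1,1), down 1 to (2,1), right 2 to (2,3) — 6 moves in all.
Check: all required cells visited; 6 ≤ 6 moves.

(1,4) -> (1,3) -> (1,2) -> (1,1) -> (2,1) -> (2,2) -> (2,3)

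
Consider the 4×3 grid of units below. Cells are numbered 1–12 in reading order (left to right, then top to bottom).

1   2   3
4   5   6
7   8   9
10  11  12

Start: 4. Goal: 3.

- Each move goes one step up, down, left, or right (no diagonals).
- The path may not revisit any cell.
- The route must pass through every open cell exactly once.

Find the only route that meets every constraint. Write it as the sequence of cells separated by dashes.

Need to visit all 12 open cells exactly once, starting at 4 and ending at 3.
Cell 1 has only two open neighbours (4 and 2), so the path must pass straight through it: one of those is the cell it's entered from and the other is where it exits.
Route from 4: up to 1, right to 2, 2× down (reaching 8), left to 7, down to 10, 2× right (reaching 12), 3× up (reaching 3) — 11 moves in all.
Check: all 12 open cells covered.

4 - 1 - 2 - 5 - 8 - 7 - 10 - 11 - 12 - 9 - 6 - 3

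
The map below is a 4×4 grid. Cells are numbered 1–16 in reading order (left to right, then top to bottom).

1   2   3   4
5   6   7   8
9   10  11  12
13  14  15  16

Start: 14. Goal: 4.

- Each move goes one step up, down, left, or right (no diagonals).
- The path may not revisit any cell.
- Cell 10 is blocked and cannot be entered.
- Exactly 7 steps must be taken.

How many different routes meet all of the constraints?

9

Need simple routes of exactly 7 moves from 14 to 4 (Manhattan distance 5, so 1 moves are spent on a detour and 1 undoing it).
Branch systematically from the start, pruning whenever the remaining move budget drops below the Manhattan distance to 4 or differs from it in parity. Grouping the completions by first move — via 13: 4; via 15: 5 — and summing: 4 + 5 = 9.
That gives 9 routes.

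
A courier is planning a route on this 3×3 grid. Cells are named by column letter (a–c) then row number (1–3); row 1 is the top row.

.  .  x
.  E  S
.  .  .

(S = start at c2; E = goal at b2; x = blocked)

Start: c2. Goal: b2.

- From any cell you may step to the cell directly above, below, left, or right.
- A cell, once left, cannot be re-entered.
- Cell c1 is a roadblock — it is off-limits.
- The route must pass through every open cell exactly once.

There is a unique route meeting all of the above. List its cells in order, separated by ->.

Need to visit all 8 open cells exactly once, starting at c2 and ending at b2.
Cell c3 has only two open neighbours (c2 and b3), so the path must pass straight through it: one of those is the cell it's entered from and the other is where it exits.
Route from c2: down to c3, 2× left (reaching a3), 2× up (reaching a1), right to b1, down to b2 — 7 moves in all.
Check: all 8 open cells covered.

c2 -> c3 -> b3 -> a3 -> a2 -> a1 -> b1 -> b2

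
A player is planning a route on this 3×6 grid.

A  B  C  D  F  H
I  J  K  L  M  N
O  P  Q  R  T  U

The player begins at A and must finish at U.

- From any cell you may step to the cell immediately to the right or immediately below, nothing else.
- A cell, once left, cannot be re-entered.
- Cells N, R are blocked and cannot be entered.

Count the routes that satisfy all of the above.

5

A right/down-only route from A to U makes exactly 2 down-moves and 5 right-moves in some order.
With no other constraints that would be C(7,2) = 21 routes.
Subtract routes through each blocked cell (inclusion–exclusion for overlaps): − through N: 6 − through R: 10 → 5.
That gives 5 routes.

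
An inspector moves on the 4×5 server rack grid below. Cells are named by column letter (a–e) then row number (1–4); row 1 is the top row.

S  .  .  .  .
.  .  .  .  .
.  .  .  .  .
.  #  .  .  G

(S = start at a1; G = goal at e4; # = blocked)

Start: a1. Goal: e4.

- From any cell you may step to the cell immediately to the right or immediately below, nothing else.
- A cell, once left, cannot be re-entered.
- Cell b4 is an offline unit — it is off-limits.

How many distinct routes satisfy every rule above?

A right/down-only route from a1 to e4 makes exactly 3 down-moves and 4 right-moves in some order.
With no other constraints that would be C(7,3) = 35 routes.
Subtract routes through each blocked cell (inclusion–exclusion for overlaps): − through b4: 4 → 31.
That gives 31 routes.

31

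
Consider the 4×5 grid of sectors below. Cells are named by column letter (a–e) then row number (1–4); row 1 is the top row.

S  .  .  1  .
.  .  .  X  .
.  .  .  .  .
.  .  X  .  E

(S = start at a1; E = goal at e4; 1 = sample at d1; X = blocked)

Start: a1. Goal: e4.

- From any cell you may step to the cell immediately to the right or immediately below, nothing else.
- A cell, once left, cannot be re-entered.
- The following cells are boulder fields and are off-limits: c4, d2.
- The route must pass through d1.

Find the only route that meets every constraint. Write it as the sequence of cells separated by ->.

a1 -> b1 -> c1 -> d1 -> e1 -> e2 -> e3 -> e4

Moves only go right or down, so the column and row indices never decrease.
Route from a1: 4× right (reaching e1), 3× down (reaching e4) — 7 moves in all.
Check: all required cells visited.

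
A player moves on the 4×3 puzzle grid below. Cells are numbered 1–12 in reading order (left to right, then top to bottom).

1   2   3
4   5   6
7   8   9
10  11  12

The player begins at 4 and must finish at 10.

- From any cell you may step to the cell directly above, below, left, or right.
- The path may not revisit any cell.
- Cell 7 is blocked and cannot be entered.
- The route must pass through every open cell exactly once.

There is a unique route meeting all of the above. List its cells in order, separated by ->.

4 -> 1 -> 2 -> 3 -> 6 -> 5 -> 8 -> 9 -> 12 -> 11 -> 10

Need to visit all 11 open cells exactly once, starting at 4 and ending at 10.
Cell 3 has only two open neighbours (6 and 2), so the path must pass straight through it: one of those is the cell it's entered from and the other is where it exits.
Route from 4: up 1 to 1, right 2 to 3, down 1 to 6, left 1 to 5, down 1 to 8, right 1 to 9, down 1 to 12, left 2 to 10 — 10 moves in all.
Check: all 11 open cells covered.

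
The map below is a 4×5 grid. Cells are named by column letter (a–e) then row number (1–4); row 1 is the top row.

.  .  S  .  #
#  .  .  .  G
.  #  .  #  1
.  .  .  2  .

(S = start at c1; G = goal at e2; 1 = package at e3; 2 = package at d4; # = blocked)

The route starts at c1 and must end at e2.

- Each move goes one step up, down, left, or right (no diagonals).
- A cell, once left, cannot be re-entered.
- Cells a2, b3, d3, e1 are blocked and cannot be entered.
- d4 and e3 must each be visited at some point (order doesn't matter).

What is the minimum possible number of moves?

Any route passes through d4 and e3 in some order between c1 and e2. Summing Manhattan distances along each leg and taking the cheapest ordering (c1 → d4 → e3 → e2) gives a lower bound of 4 + 2 + 1 = 7 moves.
A route of 7 moves achieves this: c1 → c2 → c3 → c4 → d4 → e4 → e3 → e2.
Since 7 matches the lower bound, it is optimal.

7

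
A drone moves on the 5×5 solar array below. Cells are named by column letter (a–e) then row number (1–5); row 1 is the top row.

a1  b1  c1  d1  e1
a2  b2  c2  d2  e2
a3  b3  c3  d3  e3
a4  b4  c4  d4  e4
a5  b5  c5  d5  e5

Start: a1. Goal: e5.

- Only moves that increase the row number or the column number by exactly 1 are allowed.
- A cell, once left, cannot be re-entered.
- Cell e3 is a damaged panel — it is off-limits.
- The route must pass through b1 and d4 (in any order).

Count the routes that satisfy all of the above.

A right/down-only route from a1 to e5 makes exactly 4 down-moves and 4 right-moves in some order.
With no other constraints that would be C(8,4) = 70 routes.
A monotone route can only reach the required cells in the order b1, d4, so split there and multiply the segment counts (each segment already excludes blocked cells): a1→b1: 1; b1→d4: 10; d4→e5: 2; product = 20.
That gives 20 routes.

20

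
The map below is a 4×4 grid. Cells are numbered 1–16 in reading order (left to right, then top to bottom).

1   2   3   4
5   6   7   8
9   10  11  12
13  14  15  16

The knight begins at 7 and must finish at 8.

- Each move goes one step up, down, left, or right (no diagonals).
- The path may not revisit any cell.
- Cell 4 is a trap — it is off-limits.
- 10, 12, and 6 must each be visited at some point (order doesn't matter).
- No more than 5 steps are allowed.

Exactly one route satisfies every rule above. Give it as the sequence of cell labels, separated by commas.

Any route must reach 10, 12, and 6 and still end at 8 within 5 moves, so the order of the required stops is forced.
Route from 7: left to 6, down to 10, 2× right (reaching 12), up to 8 — 5 moves in all.
Check: all required cells visited; 5 ≤ 5 moves.

7, 6, 10, 11, 12, 8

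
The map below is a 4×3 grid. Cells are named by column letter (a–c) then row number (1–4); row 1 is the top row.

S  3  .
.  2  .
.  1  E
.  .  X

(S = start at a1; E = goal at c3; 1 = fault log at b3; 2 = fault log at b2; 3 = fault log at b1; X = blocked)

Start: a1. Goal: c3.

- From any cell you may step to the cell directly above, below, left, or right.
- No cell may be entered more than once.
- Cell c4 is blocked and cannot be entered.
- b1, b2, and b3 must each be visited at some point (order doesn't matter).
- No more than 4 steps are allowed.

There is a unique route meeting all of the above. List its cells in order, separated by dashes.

The budget equals the shortest possible length, so every move has to be on a shortest route through the required cells.
Route from a1: right to b1, 2× down (reaching b3), right to c3 — 4 moves in all.
Check: all required cells visited; 4 ≤ 4 moves.

a1 - b1 - b2 - b3 - c3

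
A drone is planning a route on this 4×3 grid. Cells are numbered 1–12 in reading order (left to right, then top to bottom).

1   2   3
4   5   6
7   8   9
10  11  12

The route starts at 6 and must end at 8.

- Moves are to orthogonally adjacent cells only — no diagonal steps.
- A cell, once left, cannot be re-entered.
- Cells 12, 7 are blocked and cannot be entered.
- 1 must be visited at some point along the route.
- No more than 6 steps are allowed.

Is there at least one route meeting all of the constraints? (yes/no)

One route that works: 6 → 3 → 2 → 1 → 4 → 5 → 8.

yes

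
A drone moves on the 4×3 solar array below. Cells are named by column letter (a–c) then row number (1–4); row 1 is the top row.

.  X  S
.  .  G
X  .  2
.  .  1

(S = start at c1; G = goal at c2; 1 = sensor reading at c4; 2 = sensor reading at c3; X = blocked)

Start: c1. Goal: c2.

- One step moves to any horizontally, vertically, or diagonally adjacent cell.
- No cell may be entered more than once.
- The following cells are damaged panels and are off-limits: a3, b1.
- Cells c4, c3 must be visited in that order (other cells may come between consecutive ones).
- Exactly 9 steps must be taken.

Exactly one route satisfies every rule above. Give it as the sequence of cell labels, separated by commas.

c1, b2, a1, a2, b3, a4, b4, c4, c3, c2

The waypoints must appear in the order c4, c3, with no cell reused.
Route from c1: down-left 1 to b2, up-left 1 to a1, down 1 to a2, down-right 1 to b3, down-left 1 to a4, right 2 to c4, up 2 to c2 — 9 moves in all.
Check: order respected (1 at step 7, 2 at step 8); 9 moves as required.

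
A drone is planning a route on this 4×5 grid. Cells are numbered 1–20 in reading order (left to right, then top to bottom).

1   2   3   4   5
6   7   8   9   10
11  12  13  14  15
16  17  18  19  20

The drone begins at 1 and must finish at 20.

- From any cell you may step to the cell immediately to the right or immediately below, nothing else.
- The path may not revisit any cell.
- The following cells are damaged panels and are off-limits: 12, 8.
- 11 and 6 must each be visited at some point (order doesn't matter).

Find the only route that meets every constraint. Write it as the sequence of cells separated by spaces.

1 6 11 16 17 18 19 20

Moves only go right or down, so the column and row indices never decrease.
Route from 1: down 3 to 16, right 4 to 20 — 7 moves in all.
Check: all required cells visited.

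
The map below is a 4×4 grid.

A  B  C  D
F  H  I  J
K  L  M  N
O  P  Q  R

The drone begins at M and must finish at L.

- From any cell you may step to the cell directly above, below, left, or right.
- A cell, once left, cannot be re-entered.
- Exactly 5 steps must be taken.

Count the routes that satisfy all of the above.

Need simple routes of exactly 5 moves from M to L (Manhattan distance 1, so 2 moves are spent on a detour and 2 undoing it).
Enumerating: M I C B H L | M I H F K L | M Q P O K L | M N J I H L | M N R Q P L.
That gives 5 routes.

5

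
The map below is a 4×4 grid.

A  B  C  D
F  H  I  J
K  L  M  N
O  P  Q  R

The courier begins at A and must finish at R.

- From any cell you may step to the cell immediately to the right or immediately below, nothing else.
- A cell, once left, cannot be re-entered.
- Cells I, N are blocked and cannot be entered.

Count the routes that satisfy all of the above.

7

A right/down-only route from A to R makes exactly 3 down-moves and 3 right-moves in some order.
With no other constraints that would be C(6,3) = 20 routes.
Subtract routes through each blocked cell (inclusion–exclusion for overlaps): − through I: 9 − through N: 10 + through I&N: 6 → 7.
That gives 7 routes.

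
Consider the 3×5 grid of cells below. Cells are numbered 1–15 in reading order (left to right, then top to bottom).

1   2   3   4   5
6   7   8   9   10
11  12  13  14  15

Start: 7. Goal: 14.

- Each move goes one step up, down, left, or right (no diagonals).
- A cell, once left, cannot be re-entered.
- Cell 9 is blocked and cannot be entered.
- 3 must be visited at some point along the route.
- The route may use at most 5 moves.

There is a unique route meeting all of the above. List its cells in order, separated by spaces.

7 2 3 8 13 14

The budget equals the shortest possible length, so every move has to be on a shortest route through the required cells.
Route from 7: up to 2, right to 3, 2× down (reaching 13), right to 14 — 5 moves in all.
Check: all required cells visited; 5 ≤ 5 moves.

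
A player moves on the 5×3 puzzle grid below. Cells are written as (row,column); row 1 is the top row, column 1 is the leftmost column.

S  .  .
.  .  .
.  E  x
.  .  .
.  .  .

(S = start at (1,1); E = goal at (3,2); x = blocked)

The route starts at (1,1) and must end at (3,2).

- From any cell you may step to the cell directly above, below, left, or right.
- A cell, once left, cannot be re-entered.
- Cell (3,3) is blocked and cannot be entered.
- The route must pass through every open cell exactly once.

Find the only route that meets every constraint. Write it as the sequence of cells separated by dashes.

Need to visit all 14 open cells exactly once, starting at (1,1) and ending at (3,2).
Route from (1,1): right 2 to (1,3), down 1 to (2,3), left 2 to (2,1), down 3 to (5,1), right 2 to (5,3), up 1 to (4,3), left 1 to (4,2), up 1 to (3,2) — 13 moves in all.
Check: all 14 open cells covered.

(1,1) - (1,2) - (1,3) - (2,3) - (2,2) - (2,1) - (3,1) - (4,1) - (5,1) - (5,2) - (5,3) - (4,3) - (4,2) - (3,2)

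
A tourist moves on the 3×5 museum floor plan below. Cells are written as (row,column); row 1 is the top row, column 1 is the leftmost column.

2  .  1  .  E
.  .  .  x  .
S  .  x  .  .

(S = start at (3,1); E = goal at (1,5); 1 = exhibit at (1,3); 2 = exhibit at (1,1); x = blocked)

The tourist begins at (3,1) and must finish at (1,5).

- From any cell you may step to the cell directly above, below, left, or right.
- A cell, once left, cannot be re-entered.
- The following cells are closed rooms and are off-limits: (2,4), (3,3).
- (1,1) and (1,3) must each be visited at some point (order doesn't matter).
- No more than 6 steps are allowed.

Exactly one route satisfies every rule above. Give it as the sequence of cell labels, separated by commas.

Any route must reach (1,1) and (1,3) and still end at (1,5) within 6 moves, so the order of the required stops is forced.
Route from (3,1): 2× up (reaching (1,1)), 4× right (reaching (1,5)) — 6 moves in all.
Check: all required cells visited; 6 ≤ 6 moves.

(3,1), (2,1), (1,1), (1,2), (1,3), (1,4), (1,5)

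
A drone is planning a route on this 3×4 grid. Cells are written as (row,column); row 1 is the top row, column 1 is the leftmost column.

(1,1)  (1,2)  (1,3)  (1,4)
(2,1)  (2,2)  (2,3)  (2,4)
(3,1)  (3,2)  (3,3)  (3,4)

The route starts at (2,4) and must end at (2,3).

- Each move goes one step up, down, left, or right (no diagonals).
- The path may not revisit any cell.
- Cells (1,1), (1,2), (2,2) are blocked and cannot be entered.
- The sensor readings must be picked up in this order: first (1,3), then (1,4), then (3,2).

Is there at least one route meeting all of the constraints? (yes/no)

no

Even ignoring the required order, no revisit-free route from (2,4) to (2,3) manages to pass through all of (1,3), (1,4), and (3,2): branching out from (2,4), every path either misses one of them or, having collected them, can no longer reach (2,3) without re-entering a cell.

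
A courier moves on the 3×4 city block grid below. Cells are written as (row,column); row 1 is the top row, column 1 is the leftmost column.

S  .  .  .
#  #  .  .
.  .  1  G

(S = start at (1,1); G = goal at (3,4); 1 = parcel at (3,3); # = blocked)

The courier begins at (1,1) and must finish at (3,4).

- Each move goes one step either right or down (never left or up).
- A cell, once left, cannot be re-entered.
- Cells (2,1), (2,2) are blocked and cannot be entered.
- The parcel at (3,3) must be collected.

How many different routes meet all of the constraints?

A right/down-only route from (1,1) to (3,4) makes exactly 2 down-moves and 3 right-moves in some order.
With no other constraints that would be C(5,2) = 10 routes.
Split at (3,3) and multiply the segment counts (each segment already excludes blocked cells): (1,1)→(3,3): 1; (3,3)→(3,4): 1; product = 1.
That gives 1 route.

1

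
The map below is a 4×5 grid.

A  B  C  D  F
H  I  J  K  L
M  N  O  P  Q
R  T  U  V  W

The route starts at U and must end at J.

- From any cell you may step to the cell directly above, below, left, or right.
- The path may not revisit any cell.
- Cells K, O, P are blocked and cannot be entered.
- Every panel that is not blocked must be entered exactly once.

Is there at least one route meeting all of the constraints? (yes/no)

One route that works: U → V → W → Q → L → F → D → C → B → A → H → M → R → T → N → I → J.

yes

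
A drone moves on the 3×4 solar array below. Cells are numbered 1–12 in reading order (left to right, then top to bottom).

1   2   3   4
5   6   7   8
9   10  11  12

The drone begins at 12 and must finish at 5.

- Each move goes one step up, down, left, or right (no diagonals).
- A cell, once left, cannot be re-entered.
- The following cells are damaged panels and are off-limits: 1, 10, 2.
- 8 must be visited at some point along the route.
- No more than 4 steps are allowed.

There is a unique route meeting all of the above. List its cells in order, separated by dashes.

12 - 8 - 7 - 6 - 5

Any route must reach 8 and still end at 5 within 4 moves, so the order of the required stops is forced.
Route from 12: up to 8, 3× left (reaching 5) — 4 moves in all.
Check: all required cells visited; 4 ≤ 4 moves.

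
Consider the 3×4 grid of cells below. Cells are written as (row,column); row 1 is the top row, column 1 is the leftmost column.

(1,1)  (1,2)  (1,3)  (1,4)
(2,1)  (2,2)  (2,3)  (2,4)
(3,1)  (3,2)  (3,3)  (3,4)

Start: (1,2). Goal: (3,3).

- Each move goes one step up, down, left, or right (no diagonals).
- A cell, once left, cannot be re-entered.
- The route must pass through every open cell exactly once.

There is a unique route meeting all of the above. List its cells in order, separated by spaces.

Need to visit all 12 open cells exactly once, starting at (1,2) and ending at (3,3).
Route from (1,2): left 1 to (1,1), down 2 to (3,1), right 1 to (3,2), up 1 to (2,2), right 1 to (2,3), up 1 to (1,3), right 1 to (1,4), down 2 to (3,4), left 1 to (3,3) — 11 moves in all.
Check: all 12 open cells covered.

(1,2) (1,1) (2,1) (3,1) (3,2) (2,2) (2,3) (1,3) (1,4) (2,4) (3,4) (3,3)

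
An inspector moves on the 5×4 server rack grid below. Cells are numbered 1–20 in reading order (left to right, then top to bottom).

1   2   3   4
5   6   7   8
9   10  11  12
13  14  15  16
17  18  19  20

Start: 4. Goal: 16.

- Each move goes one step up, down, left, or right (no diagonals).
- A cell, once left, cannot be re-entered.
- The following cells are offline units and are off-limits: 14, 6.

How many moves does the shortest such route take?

3

The Manhattan distance from 4 to 16 is |1−4| + |4−4| = 3, so at least 3 moves are needed.
A route of 3 moves achieves this: 4 → 8 → 12 → 16.
Since 3 matches the lower bound, it is optimal.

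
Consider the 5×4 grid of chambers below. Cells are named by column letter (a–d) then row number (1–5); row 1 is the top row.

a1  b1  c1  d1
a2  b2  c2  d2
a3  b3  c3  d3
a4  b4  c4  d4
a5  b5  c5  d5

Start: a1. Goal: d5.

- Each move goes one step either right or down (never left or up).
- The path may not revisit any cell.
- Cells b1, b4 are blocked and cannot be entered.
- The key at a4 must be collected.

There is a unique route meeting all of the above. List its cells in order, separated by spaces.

a1 a2 a3 a4 a5 b5 c5 d5

Moves only go right or down, so the column and row indices never decrease.
Route from a1: down 4 to a5, right 3 to d5 — 7 moves in all.
Check: all required cells visited.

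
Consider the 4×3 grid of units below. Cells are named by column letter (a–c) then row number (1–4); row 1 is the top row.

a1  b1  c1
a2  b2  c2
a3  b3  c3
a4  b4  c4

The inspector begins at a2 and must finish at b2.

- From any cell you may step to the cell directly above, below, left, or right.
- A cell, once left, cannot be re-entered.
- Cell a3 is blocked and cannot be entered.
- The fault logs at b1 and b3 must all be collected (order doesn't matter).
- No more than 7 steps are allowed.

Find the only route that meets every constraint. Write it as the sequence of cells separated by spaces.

The 7-move cap with required stops at b1, b3 leaves no slack for detours.
Route from a2: up to a1, 2× right (reaching c1), 2× down (reaching c3), left to b3, up to b2 — 7 moves in all.
Check: all required cells visited; 7 ≤ 7 moves.

a2 a1 b1 c1 c2 c3 b3 b2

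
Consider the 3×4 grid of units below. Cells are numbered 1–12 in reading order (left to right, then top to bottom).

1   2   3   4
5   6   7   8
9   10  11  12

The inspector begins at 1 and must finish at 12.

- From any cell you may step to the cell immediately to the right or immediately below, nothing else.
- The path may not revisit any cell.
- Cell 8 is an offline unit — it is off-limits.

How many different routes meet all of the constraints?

6

A right/down-only route from 1 to 12 makes exactly 2 down-moves and 3 right-moves in some order.
With no other constraints that would be C(5,2) = 10 routes.
Subtract routes through each blocked cell (inclusion–exclusion for overlaps): − through 8: 4 → 6.
That gives 6 routes.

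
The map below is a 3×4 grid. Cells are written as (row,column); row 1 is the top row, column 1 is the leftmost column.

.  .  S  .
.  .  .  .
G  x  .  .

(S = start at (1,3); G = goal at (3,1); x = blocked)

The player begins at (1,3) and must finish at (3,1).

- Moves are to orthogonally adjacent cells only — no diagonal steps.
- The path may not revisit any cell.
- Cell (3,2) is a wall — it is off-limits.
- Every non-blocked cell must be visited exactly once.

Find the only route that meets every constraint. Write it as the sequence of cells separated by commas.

(1,3), (1,4), (2,4), (3,4), (3,3), (2,3), (2,2), (1,2), (1,1), (2,1), (3,1)

Need to visit all 11 open cells exactly once, starting at (1,3) and ending at (3,1).
Route from (1,3): right 1 to (1,4), down 2 to (3,4), left 1 to (3,3), up 1 to (2,3), left 1 to (2,2), up 1 to (1,2), left 1 to (1,1), down 2 to (3,1) — 10 moves in all.
Check: all 11 open cells covered.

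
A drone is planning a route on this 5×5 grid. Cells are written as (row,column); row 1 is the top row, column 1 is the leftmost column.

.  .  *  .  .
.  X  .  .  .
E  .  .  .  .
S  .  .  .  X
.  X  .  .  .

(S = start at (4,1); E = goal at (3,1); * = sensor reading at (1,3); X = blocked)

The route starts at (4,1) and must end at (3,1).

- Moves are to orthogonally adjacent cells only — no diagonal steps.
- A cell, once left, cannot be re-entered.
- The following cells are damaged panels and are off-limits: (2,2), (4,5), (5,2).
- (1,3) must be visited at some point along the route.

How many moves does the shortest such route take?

Any route passes through (1,3) somewhere between (4,1) and (3,1). Summing Manhattan distances along the two legs ((4,1) → (1,3) → (3,1)) gives a lower bound of 5 + 4 = 9 moves.
A route of 9 moves achieves this: (4,1) → (4,2) → (3,2) → (3,3) → (2,3) → (1,3) → (1,2) → (1,1) → (2,1) → (3,1).
Since 9 matches the lower bound, it is optimal.

9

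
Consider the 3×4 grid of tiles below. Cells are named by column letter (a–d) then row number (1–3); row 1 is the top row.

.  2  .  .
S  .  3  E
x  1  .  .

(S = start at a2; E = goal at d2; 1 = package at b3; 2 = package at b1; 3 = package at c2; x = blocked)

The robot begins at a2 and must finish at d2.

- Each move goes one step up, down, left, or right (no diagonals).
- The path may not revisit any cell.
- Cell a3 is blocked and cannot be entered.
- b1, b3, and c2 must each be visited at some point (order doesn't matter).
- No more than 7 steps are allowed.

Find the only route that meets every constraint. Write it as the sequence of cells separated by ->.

The 7-move cap with required stops at b1, b3, c2 leaves no slack for detours.
Route from a2: up 1 to a1, right 1 to b1, down 2 to b3, right 1 to c3, up 1 to c2, right 1 to d2 — 7 moves in all.
Check: all required cells visited; 7 ≤ 7 moves.

a2 -> a1 -> b1 -> b2 -> b3 -> c3 -> c2 -> d2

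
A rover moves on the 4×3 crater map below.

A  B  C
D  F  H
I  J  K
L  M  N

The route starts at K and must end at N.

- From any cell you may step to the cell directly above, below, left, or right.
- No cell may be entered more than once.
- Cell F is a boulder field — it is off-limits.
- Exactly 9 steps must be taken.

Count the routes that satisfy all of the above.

Need simple routes of exactly 9 moves from K to N (Manhattan distance 1, so 4 moves are spent on a detour and 4 undoing it).
Enumerating: K H C B A D I L M N | K H C B A D I J M N.
That gives 2 routes.

2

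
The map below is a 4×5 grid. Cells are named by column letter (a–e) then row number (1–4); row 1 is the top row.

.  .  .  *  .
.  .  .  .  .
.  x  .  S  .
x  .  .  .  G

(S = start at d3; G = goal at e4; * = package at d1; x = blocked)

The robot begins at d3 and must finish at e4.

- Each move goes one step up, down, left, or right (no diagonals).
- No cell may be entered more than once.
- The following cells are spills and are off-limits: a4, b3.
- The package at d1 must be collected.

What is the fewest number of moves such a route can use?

Any route passes through d1 somewhere between d3 and e4. Summing Manhattan distances along the two legs (d3 → d1 → e4) gives a lower bound of 2 + 4 = 6 moves.
A route of 6 moves achieves this: d3 → d2 → d1 → e1 → e2 → e3 → e4.
Since 6 matches the lower bound, it is optimal.

6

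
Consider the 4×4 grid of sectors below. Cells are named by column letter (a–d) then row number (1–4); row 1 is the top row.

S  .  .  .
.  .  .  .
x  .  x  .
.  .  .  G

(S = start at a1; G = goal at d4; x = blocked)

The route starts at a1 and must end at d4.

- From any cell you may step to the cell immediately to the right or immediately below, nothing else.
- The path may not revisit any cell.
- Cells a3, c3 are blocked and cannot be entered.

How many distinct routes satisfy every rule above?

6

A right/down-only route from a1 to d4 makes exactly 3 down-moves and 3 right-moves in some order.
With no other constraints that would be C(6,3) = 20 routes.
Subtract routes through each blocked cell (inclusion–exclusion for overlaps): − through a3: 4 − through c3: 12 + through a3&c3: 2 → 6.
That gives 6 routes.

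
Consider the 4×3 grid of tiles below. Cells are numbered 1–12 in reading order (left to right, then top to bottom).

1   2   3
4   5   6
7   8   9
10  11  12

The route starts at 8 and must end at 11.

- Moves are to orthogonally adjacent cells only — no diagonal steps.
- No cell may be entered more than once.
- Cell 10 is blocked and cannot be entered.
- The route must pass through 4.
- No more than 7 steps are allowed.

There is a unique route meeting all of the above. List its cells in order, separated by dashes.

The budget equals the shortest possible length, so every move has to be on a shortest route through the required cells.
Route from 8: left to 7, up to 4, 2× right (reaching 6), 2× down (reaching 12), left to 11 — 7 moves in all.
Check: all required cells visited; 7 ≤ 7 moves.

8 - 7 - 4 - 5 - 6 - 9 - 12 - 11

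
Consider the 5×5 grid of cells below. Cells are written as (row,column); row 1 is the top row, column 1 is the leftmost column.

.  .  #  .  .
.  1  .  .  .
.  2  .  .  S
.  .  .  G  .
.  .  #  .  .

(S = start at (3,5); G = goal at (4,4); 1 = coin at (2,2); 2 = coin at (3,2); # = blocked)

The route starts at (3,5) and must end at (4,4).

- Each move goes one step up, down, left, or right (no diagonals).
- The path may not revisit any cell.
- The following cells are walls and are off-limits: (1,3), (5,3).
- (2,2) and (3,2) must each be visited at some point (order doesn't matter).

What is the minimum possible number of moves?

Any route passes through (2,2) and (3,2) in some order between (3,5) and (4,4). Summing Manhattan distances along each leg and taking the cheapest ordering ((3,5) → (2,2) → (3,2) → (4,4)) gives a lower bound of 4 + 1 + 3 = 8 moves.
A route of 8 moves achieves this: (3,5) → (2,5) → (2,4) → (2,3) → (2,2) → (3,2) → (4,2) → (4,3) → (4,4).
Since 8 matches the lower bound, it is optimal.

8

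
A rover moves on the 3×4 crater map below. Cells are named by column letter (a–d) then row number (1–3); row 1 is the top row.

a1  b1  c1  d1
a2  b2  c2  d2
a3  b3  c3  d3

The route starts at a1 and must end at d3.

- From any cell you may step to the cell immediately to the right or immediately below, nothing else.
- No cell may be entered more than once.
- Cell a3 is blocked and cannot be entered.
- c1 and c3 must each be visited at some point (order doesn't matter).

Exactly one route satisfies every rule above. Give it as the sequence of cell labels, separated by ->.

a1 -> b1 -> c1 -> c2 -> c3 -> d3

Moves only go right or down, so the column and row indices never decrease.
Route from a1: right 2 to c1, down 2 to c3, right 1 to d3 — 5 moves in all.
Check: all required cells visited.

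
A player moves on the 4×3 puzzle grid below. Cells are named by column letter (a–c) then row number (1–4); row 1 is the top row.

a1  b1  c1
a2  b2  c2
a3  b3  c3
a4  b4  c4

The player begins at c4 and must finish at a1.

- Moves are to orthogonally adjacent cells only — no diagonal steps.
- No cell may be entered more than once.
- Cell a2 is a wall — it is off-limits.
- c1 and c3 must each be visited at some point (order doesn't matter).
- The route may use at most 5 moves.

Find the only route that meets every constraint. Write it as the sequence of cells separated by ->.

The budget equals the shortest possible length, so every move has to be on a shortest route through the required cells.
Route from c4: up 3 to c1, left 2 to a1 — 5 moves in all.
Check: all required cells visited; 5 ≤ 5 moves.

c4 -> c3 -> c2 -> c1 -> b1 -> a1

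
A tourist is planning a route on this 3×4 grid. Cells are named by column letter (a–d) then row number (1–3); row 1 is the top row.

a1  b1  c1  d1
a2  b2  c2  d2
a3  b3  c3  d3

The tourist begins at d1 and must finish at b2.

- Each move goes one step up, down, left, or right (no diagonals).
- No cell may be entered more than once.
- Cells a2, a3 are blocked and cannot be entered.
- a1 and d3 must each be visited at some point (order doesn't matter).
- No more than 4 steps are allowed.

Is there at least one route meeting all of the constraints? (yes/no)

a1 must be visited but has only one open neighbour (b1), and it is neither the start nor the goal — the route would have to enter and leave through b1, re-entering it.

no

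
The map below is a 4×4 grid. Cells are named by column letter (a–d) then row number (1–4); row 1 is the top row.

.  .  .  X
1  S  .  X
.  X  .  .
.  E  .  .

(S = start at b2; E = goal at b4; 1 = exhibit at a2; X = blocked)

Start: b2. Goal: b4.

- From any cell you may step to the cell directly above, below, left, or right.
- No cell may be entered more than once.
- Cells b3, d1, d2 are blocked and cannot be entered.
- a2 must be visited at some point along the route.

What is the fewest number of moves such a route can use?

4

Any route passes through a2 somewhere between b2 and b4. Summing Manhattan distances along the two legs (b2 → a2 → b4) gives a lower bound of 1 + 3 = 4 moves.
A route of 4 moves achieves this: b2 → a2 → a3 → a4 → b4.
Since 4 matches the lower bound, it is optimal.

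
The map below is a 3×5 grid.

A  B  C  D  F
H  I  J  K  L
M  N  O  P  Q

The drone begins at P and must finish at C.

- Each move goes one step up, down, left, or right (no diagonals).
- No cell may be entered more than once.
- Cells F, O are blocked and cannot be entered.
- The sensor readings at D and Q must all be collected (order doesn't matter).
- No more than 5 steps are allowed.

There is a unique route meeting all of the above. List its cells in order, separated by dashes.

P - Q - L - K - D - C

The budget equals the shortest possible length, so every move has to be on a shortest route through the required cells.
Route from P: right 1 to Q, up 1 to L, left 1 to K, up 1 to D, left 1 to C — 5 moves in all.
Check: all required cells visited; 5 ≤ 5 moves.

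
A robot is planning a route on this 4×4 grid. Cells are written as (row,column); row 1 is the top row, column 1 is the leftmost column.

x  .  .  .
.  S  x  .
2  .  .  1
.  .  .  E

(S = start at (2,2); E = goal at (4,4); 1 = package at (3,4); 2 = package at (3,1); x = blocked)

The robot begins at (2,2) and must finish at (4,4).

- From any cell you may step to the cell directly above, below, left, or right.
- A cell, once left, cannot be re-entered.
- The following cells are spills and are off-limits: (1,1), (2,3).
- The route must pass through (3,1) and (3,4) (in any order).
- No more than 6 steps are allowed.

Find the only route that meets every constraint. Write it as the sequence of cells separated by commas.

The 6-move cap with required stops at (3,1), (3,4) leaves no slack for detours.
Route from (2,2): left 1 to (2,1), down 1 to (3,1), right 3 to (3,4), down 1 to (4,4) — 6 moves in all.
Check: all required cells visited; 6 ≤ 6 moves.

(2,2), (2,1), (3,1), (3,2), (3,3), (3,4), (4,4)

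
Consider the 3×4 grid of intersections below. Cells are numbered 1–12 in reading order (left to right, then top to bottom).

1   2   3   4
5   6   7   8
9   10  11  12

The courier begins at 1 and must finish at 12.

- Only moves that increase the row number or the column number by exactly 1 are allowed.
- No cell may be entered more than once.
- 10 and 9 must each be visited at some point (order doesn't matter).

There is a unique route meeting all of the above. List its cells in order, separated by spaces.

Moves only go right or down, so the column and row indices never decrease.
Route from 1: 2× down (reaching 9), 3× right (reaching 12) — 5 moves in all.
Check: all required cells visited.

1 5 9 10 11 12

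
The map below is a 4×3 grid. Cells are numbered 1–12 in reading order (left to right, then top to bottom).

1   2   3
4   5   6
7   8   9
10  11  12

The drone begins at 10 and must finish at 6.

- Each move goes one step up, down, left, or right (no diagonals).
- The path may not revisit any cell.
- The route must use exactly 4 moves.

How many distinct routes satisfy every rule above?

6

Need simple routes of exactly 4 moves from 10 to 6 (Manhattan distance 4, so 0 moves are spent on a detour and 0 undoing it).
Enumerating: 10 7 4 5 6 | 10 7 8 5 6 | 10 7 8 9 6 | 10 11 8 5 6 | 10 11 8 9 6 | 10 11 12 9 6.
That gives 6 routes.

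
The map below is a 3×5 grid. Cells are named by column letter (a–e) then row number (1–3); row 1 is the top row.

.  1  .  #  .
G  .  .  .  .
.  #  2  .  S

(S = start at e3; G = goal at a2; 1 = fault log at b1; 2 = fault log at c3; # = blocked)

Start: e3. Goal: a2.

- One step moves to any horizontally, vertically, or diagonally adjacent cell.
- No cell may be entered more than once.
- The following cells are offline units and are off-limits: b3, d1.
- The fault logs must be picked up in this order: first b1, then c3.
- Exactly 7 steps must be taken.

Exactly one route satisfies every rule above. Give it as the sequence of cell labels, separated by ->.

e3 -> d2 -> c1 -> b1 -> c2 -> c3 -> b2 -> a2

The waypoints must appear in the order b1, c3, with no cell reused.
Route from e3: up-left 2 to c1, left 1 to b1, down-right 1 to c2, down 1 to c3, up-left 1 to b2, left 1 to a2 — 7 moves in all.
Check: order respected (1 at step 3, 2 at step 5); 7 moves as required.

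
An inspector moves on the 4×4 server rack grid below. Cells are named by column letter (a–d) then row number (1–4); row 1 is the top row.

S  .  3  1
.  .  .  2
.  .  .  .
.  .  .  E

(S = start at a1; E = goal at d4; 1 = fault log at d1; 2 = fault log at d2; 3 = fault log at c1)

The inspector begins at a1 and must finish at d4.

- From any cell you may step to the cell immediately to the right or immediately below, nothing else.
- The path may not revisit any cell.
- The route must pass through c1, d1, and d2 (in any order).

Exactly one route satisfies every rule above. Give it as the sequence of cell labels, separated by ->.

a1 -> b1 -> c1 -> d1 -> d2 -> d3 -> d4

Moves only go right or down, so the column and row indices never decrease.
Route from a1: 3× right (reaching d1), 3× down (reaching d4) — 6 moves in all.
Check: all required cells visited.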